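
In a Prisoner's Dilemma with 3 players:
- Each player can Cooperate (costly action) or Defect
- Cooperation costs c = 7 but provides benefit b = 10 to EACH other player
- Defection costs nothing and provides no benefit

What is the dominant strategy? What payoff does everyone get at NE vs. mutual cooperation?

Dominant: Defect; NE payoff = 0; Coop payoff = 13

Work:
Defect dominates (saves cost c = 7, benefit to others is external)
NE: All defect → everyone gets 0
If all cooperate: each receives (2)×10 - 7 = 13
Social dilemma: 13 > 0 but NE gives 0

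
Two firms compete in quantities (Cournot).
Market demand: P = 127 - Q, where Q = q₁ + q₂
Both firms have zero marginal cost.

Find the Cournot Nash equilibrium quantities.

q₁* = q₂* = 42.33; P* = 42.33

Work:
Profit: π_i = P·q_i = (a - q_i - q_j)·q_i
FOC: ∂π_i/∂q_i = a - 2q_i - q_j = 0
Reaction function: q_i = (127 - q_j)/2
Symmetry: q* = 127/3 = 42.33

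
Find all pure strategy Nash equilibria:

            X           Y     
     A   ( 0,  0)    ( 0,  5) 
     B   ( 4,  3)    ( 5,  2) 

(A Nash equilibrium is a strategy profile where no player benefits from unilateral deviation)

Nash equilibrium: (B, X)

Work:
Best responses:
  P1 vs X: payoffs [0, 4] → best response B (payoff 4)
  P1 vs Y: payoffs [0, 5] → best response B (payoff 5)
  P2 vs A: payoffs [0, 5] → best response Y (payoff 5)
  P2 vs B: payoffs [3, 2] → best response X (payoff 3)
Mutual best responses: (B,X) → Nash equilibria.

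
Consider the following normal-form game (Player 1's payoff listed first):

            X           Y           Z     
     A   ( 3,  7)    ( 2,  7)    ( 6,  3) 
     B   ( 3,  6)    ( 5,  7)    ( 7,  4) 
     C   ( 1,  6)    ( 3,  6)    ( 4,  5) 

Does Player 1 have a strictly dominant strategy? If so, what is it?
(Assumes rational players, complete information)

No strictly dominant strategy exists for Player 1

Work:
A strategy strictly dominates another if it gives a strictly higher payoff against every opponent action. Compare each pair of P1's strategies column-by-column:
  A vs B: [3 vs 3, 2 vs 5, 6 vs 7] → A does not strictly dominate B (column X: 3 ≤ 3)
  A vs C: [3 vs 1, 2 vs 3, 6 vs 4] → A does not strictly dominate C (column Y: 2 ≤ 3)
  B vs A: [3 vs 3, 5 vs 2, 7 vs 6] → B does not strictly dominate A (column X: 3 ≤ 3)
  B vs C: [3 vs 1, 5 vs 3, 7 vs 4] → B strictly dominates C
  C vs A: [1 vs 3, 3 vs 2, 4 vs 6] → C does not strictly dominate A (column X: 1 ≤ 3)
  C vs B: [1 vs 3, 3 vs 5, 4 vs 7] → C does not strictly dominate B (column X: 1 ≤ 3)
No single strategy strictly dominates all others → no strictly dominant strategy.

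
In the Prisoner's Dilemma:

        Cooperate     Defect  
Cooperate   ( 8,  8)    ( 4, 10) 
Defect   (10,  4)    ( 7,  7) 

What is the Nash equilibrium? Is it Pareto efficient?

(Defect, Defect) is NE; not Pareto efficient

Work:
Defect dominates Cooperate for both players:
If P2 cooperates: Defect (10) > Cooperate (8)
If P2 defects: Defect (7) > Cooperate (4)
NE: (Defect, Defect) with payoff (7, 7)
But (Cooperate, Cooperate) = (8, 8) Pareto dominates (7, 7)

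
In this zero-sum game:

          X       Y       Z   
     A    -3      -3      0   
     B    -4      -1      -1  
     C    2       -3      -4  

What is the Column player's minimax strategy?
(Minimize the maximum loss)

Column should play Y, value = -1

Work:
Column player minimizes Row's maximum payoff:
Column X: max payoff to Row = 2
Column Y: max payoff to Row = -1
Column Z: max payoff to Row = 0
Minimum is -1, achieved by column Y.
Minimax strategy: Y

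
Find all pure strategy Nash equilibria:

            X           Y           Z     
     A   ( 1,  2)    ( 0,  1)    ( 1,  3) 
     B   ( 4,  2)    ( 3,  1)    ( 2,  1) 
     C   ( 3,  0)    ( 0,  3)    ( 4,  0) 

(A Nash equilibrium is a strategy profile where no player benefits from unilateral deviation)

Nash equilibrium: (B, X)

Work:
Best responses:
  P1 vs X: payoffs [1, 4, 3] → best response B (payoff 4)
  P1 vs Y: payoffs [0, 3, 0] → best response B (payoff 3)
  P1 vs Z: payoffs [1, 2, 4] → best response C (payoff 4)
  P2 vs A: payoffs [2, 1, 3] → best response Z (payoff 3)
  P2 vs B: payoffs [2, 1, 1] → best response X (payoff 2)
  P2 vs C: payoffs [0, 3, 0] → best response Y (payoff 3)
Mutual best responses: (B,X) → Nash equilibria.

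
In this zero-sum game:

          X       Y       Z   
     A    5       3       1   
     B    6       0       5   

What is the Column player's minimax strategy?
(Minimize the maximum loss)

Column should play Y, value = 3

Work:
Column player minimizes Row's maximum payoff:
Column X: max payoff to Row = 6
Column Y: max payoff to Row = 3
Column Z: max payoff to Row = 5
Minimum is 3, achieved by column Y.
Minimax strategy: Y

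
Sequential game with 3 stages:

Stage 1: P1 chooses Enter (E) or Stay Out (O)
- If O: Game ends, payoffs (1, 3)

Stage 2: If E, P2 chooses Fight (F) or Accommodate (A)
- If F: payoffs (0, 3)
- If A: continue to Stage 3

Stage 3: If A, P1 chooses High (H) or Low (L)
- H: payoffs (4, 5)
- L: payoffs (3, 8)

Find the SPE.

SPE: (E, A, H); Outcome (4, 5)

Work:
Stage 3: P1 chooses H (4 vs 3)
Stage 2: P2: F->3, A->5 (anticipating H). Choose A
Stage 1: P1: O->1, E->4 (anticipating A, H). Choose E
SPE path: E -> A -> H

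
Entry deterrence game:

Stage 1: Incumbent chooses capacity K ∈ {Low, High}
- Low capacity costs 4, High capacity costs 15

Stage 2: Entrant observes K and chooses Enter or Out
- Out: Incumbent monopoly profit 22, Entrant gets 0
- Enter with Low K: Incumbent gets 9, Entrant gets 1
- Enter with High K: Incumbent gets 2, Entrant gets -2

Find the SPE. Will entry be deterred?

SPE: (High, Enter|Low, Out|High); Entry deterred. Incumbent net profit = 7

Work:
After Low K: Entrant enters (1 > 0)
After High K: Entrant stays out (-2 < 0)
Incumbent: Low → 9−4=5, High → 22−15=7
Incumbent chooses High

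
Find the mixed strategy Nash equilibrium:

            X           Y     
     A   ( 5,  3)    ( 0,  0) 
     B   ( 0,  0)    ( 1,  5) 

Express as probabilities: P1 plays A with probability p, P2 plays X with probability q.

p = 0.625, q = 0.1667

Work:
Find probabilities that make opponent indifferent:
P2 chooses q to make P1 indifferent between A and B
P1 chooses p to make P2 indifferent between X and Y
Mixed NE: P1 plays (A: 0.625, B: 0.375), P2 plays (X: 0.1667, Y: 0.8333)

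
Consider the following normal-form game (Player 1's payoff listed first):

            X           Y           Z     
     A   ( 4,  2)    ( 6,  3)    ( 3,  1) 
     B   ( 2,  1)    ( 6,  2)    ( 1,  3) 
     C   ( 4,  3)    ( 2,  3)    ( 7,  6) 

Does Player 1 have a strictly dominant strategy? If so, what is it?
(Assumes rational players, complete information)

No strictly dominant strategy exists for Player 1

Work:
A strategy strictly dominates another if it gives a strictly higher payoff against every opponent action. Compare each pair of P1's strategies column-by-column:
  A vs B: [4 vs 2, 6 vs 6, 3 vs 1] → A does not strictly dominate B (column Y: 6 ≤ 6)
  A vs C: [4 vs 4, 6 vs 2, 3 vs 7] → A does not strictly dominate C (column X: 4 ≤ 4)
  B vs A: [2 vs 4, 6 vs 6, 1 vs 3] → B does not strictly dominate A (column X: 2 ≤ 4)
  B vs C: [2 vs 4, 6 vs 2, 1 vs 7] → B does not strictly dominate C (column X: 2 ≤ 4)
  C vs A: [4 vs 4, 2 vs 6, 7 vs 3] → C does not strictly dominate A (column X: 4 ≤ 4)
  C vs B: [4 vs 2, 2 vs 6, 7 vs 1] → C does not strictly dominate B (column Y: 2 ≤ 6)
No single strategy strictly dominates all others → no strictly dominant strategy.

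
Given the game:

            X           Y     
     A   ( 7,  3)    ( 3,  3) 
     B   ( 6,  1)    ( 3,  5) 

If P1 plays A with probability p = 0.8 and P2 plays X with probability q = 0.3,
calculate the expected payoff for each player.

E[P1] = 4.14, E[P2] = 3.16

Work:
E[P1] = p·q·π₁(A,X) + p·(1-q)·π₁(A,Y) + (1-p)·q·π₁(B,X) + (1-p)·(1-q)·π₁(B,Y)
= 0.8·0.3·7 + 0.8·0.7·3 + 0.2·0.3·6 + 0.2·0.7·3
= 4.14

E[P2] = 3.16 (similar calculation)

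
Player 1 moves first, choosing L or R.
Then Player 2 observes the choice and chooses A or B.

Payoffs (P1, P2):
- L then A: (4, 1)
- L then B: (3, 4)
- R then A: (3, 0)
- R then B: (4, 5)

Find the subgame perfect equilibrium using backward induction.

P1 plays R, P2 plays B after L and B after R; Payoff (4, 5)

Work:
Backward induction:
After L: P2 chooses B → P1 gets 3
After R: P2 chooses B → P1 gets 4
P1 chooses R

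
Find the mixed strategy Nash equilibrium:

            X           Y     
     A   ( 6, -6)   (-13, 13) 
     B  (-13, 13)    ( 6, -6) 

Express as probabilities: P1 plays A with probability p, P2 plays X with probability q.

p = 0.5, q = 0.5

Work:
Find probabilities that make opponent indifferent:
P2 chooses q to make P1 indifferent between A and B
P1 chooses p to make P2 indifferent between X and Y
Mixed NE: P1 plays (A: 0.5, B: 0.5), P2 plays (X: 0.5, Y: 0.5)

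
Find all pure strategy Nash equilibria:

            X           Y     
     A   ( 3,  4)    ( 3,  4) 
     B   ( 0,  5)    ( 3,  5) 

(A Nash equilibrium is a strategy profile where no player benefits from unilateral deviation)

Nash equilibrium: (A, X), (A, Y), (B, Y)

Work:
Best responses:
  P1 vs X: payoffs [3, 0] → best response A (payoff 3)
  P1 vs Y: payoffs [3, 3] → best response A/B (payoff 3)
  P2 vs A: payoffs [4, 4] → best response X/Y (payoff 4)
  P2 vs B: payoffs [5, 5] → best response X/Y (payoff 5)
Mutual best responses: (A,X), (A,Y), (B,Y) → Nash equilibria.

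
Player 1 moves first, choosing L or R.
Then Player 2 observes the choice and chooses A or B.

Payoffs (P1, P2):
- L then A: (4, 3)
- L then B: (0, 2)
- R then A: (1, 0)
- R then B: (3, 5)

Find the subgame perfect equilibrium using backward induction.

P1 plays L, P2 plays A after L and B after R; Payoff (4, 3)

Work:
Backward induction:
After L: P2 chooses A → P1 gets 4
After R: P2 chooses B → P1 gets 3
P1 chooses L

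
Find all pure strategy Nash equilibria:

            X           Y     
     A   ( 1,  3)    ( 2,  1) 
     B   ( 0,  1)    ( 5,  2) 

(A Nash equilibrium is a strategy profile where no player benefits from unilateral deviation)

Nash equilibrium: (A, X), (B, Y)

Work:
Best responses:
  P1 vs X: payoffs [1, 0] → best response A (payoff 1)
  P1 vs Y: payoffs [2, 5] → best response B (payoff 5)
  P2 vs A: payoffs [3, 1] → best response X (payoff 3)
  P2 vs B: payoffs [1, 2] → best response Y (payoff 2)
Mutual best responses: (A,X), (B,Y) → Nash equilibria.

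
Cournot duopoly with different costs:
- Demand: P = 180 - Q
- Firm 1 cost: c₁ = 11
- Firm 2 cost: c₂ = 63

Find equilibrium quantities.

q₁* = 73.67, q₂* = 21.67

Work:
Reaction: q₁ = (180 - 11 - q₂)/2
Reaction: q₂ = (180 - 63 - q₁)/2
Solve simultaneously:
q₁* = (180 - 2×11 + 63)/3 = 73.67
q₂* = (180 - 2×63 + 11)/3 = 21.67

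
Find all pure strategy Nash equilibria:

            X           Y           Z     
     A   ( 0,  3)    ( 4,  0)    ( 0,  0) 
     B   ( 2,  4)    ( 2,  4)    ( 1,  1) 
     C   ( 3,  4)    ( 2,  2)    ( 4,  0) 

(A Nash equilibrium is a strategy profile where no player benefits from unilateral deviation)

Nash equilibrium: (C, X)

Work:
Best responses:
  P1 vs X: payoffs [0, 2, 3] → best response C (payoff 3)
  P1 vs Y: payoffs [4, 2, 2] → best response A (payoff 4)
  P1 vs Z: payoffs [0, 1, 4] → best response C (payoff 4)
  P2 vs A: payoffs [3, 0, 0] → best response X (payoff 3)
  P2 vs B: payoffs [4, 4, 1] → best response X/Y (payoff 4)
  P2 vs C: payoffs [4, 2, 0] → best response X (payoff 4)
Mutual best responses: (C,X) → Nash equilibria.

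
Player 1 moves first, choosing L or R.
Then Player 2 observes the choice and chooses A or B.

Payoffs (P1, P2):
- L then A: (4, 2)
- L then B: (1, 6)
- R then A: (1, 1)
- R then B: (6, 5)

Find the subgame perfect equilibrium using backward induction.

P1 plays R, P2 plays B after L and B after R; Payoff (6, 5)

Work:
Backward induction:
After L: P2 chooses B → P1 gets 1
After R: P2 chooses B → P1 gets 6
P1 chooses R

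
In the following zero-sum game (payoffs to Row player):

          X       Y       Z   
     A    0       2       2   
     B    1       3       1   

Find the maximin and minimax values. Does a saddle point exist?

Maximin = 1, Minimax = 1, Saddle: True

Work:
Row minimums: [0, 1] → maximin = 1
Column maximums: [1, 3, 2] → minimax = 1
Saddle point exists! Game value = 1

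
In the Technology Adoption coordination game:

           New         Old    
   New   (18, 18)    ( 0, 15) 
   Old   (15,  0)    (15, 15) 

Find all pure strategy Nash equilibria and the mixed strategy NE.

Pure NE: (New, New) and (Old, Old); Mixed NE: p = 0.8333, q = 0.8333

Work:
Check pure NE:
(New, New): (18, 18) - no unilateral deviation beneficial
(Old, Old): (15, 15) - no unilateral deviation beneficial
Mixed NE: P1 plays New with p = 0.8333, P2 plays New with q = 0.8333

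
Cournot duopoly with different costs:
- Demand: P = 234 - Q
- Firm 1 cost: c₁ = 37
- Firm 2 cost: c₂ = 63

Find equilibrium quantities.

q₁* = 74.33, q₂* = 48.33

Work:
Reaction: q₁ = (234 - 37 - q₂)/2
Reaction: q₂ = (234 - 63 - q₁)/2
Solve simultaneously:
q₁* = (234 - 2×37 + 63)/3 = 74.33
q₂* = (234 - 2×63 + 37)/3 = 48.33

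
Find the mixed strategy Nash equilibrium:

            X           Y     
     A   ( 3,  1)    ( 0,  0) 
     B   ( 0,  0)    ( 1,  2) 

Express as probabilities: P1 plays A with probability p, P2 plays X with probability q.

p = 0.6667, q = 0.25

Work:
Find probabilities that make opponent indifferent:
P2 chooses q to make P1 indifferent between A and B
P1 chooses p to make P2 indifferent between X and Y
Mixed NE: P1 plays (A: 0.6667, B: 0.3333), P2 plays (X: 0.25, Y: 0.75)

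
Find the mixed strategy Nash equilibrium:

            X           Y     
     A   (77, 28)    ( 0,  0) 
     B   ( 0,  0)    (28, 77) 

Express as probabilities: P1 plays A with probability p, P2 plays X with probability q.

p = 0.7333, q = 0.2667

Work:
Find probabilities that make opponent indifferent:
P2 chooses q to make P1 indifferent between A and B
P1 chooses p to make P2 indifferent between X and Y
Mixed NE: P1 plays (A: 0.7333, B: 0.2667), P2 plays (X: 0.2667, Y: 0.7333)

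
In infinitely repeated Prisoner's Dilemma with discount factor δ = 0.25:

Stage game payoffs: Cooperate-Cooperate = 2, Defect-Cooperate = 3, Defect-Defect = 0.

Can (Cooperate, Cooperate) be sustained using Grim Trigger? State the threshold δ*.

δ* = 0.3333; since δ = 0.25 < 0.3333, cooperation cannot be sustained

Work:
For Grim Trigger:
Cooperate forever: 2/(1-δ)
Defect then punished: 3 + 0·δ/(1-δ)
Need: 2/(1-δ) ≥ 3 + 0·δ/(1-δ)
Solving: δ ≥ (T-R)/(T-P) = (3-2)/(3-0) = 0.3333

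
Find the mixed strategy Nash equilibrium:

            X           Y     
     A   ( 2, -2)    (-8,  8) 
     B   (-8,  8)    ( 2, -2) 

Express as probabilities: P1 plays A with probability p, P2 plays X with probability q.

p = 0.5, q = 0.5

Work:
Find probabilities that make opponent indifferent:
P2 chooses q to make P1 indifferent between A and B
P1 chooses p to make P2 indifferent between X and Y
Mixed NE: P1 plays (A: 0.5, B: 0.5), P2 plays (X: 0.5, Y: 0.5)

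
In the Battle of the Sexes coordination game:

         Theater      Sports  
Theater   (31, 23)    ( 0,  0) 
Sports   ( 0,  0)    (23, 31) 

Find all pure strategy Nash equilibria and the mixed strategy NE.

Pure NE: (Theater, Theater) and (Sports, Sports); Mixed NE: p = 0.5741, q = 0.4259

Work:
Check pure NE:
(Theater, Theater): (31, 23) - no unilateral deviation beneficial
(Sports, Sports): (23, 31) - no unilateral deviation beneficial
Mixed NE: P1 plays Theater with p = 0.5741, P2 plays Theater with q = 0.4259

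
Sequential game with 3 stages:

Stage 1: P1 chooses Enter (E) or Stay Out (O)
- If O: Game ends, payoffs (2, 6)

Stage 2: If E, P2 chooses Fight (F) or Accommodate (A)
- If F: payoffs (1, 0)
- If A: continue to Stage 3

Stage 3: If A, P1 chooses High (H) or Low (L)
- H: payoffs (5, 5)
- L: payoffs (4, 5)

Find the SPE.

SPE: (E, A, H); Outcome (5, 5)

Work:
Stage 3: P1 chooses H (5 vs 4)
Stage 2: P2: F->0, A->5 (anticipating H). Choose A
Stage 1: P1: O->2, E->5 (anticipating A, H). Choose E
SPE path: E -> A -> H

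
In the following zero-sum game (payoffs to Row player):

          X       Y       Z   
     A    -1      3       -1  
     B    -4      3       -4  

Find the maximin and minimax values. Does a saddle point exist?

Maximin = -1, Minimax = -1, Saddle: True

Work:
Row minimums: [-1, -4] → maximin = -1
Column maximums: [-1, 3, -1] → minimax = -1
Saddle point exists! Game value = -1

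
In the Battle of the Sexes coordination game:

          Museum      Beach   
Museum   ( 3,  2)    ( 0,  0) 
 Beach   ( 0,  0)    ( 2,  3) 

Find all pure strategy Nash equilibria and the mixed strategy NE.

Pure NE: (Museum, Museum) and (Beach, Beach); Mixed NE: p = 0.6, q = 0.4

Work:
Check pure NE:
(Museum, Museum): (3, 2) - no unilateral deviation beneficial
(Beach, Beach): (2, 3) - no unilateral deviation beneficial
Mixed NE: P1 plays Museum with p = 0.6, P2 plays Museum with q = 0.4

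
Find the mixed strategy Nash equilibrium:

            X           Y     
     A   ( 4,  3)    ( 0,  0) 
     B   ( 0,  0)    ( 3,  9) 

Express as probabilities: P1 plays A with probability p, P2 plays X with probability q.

p = 0.75, q = 0.4286

Work:
Find probabilities that make opponent indifferent:
P2 chooses q to make P1 indifferent between A and B
P1 chooses p to make P2 indifferent between X and Y
Mixed NE: P1 plays (A: 0.75, B: 0.25), P2 plays (X: 0.4286, Y: 0.5714)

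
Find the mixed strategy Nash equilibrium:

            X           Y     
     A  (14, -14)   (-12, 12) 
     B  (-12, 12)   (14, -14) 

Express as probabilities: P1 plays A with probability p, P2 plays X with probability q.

p = 0.5, q = 0.5

Work:
Find probabilities that make opponent indifferent:
P2 chooses q to make P1 indifferent between A and B
P1 chooses p to make P2 indifferent between X and Y
Mixed NE: P1 plays (A: 0.5, B: 0.5), P2 plays (X: 0.5, Y: 0.5)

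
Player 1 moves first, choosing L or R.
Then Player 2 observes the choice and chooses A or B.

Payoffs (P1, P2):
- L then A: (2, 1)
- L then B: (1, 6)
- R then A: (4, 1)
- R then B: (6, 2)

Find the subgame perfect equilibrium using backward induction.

P1 plays R, P2 plays B after L and B after R; Payoff (6, 2)

Work:
Backward induction:
After L: P2 chooses B → P1 gets 1
After R: P2 chooses B → P1 gets 6
P1 chooses R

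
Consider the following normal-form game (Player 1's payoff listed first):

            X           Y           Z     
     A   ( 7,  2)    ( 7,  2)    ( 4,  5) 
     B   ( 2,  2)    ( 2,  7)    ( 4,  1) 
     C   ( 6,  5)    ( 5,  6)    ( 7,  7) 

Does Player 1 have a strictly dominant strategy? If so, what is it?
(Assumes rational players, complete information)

No strictly dominant strategy exists for Player 1

Work:
A strategy strictly dominates another if it gives a strictly higher payoff against every opponent action. Compare each pair of P1's strategies column-by-column:
  A vs B: [7 vs 2, 7 vs 2, 4 vs 4] → A does not strictly dominate B (column Z: 4 ≤ 4)
  A vs C: [7 vs 6, 7 vs 5, 4 vs 7] → A does not strictly dominate C (column Z: 4 ≤ 7)
  B vs A: [2 vs 7, 2 vs 7, 4 vs 4] → B does not strictly dominate A (column X: 2 ≤ 7)
  B vs C: [2 vs 6, 2 vs 5, 4 vs 7] → B does not strictly dominate C (column X: 2 ≤ 6)
  C vs A: [6 vs 7, 5 vs 7, 7 vs 4] → C does not strictly dominate A (column X: 6 ≤ 7)
  C vs B: [6 vs 2, 5 vs 2, 7 vs 4] → C strictly dominates B
No single strategy strictly dominates all others → no strictly dominant strategy.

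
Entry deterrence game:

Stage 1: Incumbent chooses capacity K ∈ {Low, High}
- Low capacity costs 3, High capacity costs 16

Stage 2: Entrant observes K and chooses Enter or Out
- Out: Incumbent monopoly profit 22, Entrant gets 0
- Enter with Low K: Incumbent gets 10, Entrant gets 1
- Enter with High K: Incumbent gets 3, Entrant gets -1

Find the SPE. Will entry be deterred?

SPE: (Low, Enter|Low, Out|High); Entry not deterred. Incumbent net profit = 7, Entrant gets 1

Work:
After Low K: Entrant enters (1 > 0)
After High K: Entrant stays out (-1 < 0)
Incumbent: Low → 10−3=7, High → 22−16=6
Incumbent chooses Low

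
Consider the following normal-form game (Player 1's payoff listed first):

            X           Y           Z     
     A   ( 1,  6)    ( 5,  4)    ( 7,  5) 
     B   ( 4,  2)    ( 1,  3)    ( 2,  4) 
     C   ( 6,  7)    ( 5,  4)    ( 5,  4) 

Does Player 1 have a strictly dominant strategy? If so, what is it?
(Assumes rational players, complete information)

No strictly dominant strategy exists for Player 1

Work:
A strategy strictly dominates another if it gives a strictly higher payoff against every opponent action. Compare each pair of P1's strategies column-by-column:
  A vs B: [1 vs 4, 5 vs 1, 7 vs 2] → A does not strictly dominate B (column X: 1 ≤ 4)
  A vs C: [1 vs 6, 5 vs 5, 7 vs 5] → A does not strictly dominate C (column X: 1 ≤ 6)
  B vs A: [4 vs 1, 1 vs 5, 2 vs 7] → B does not strictly dominate A (column Y: 1 ≤ 5)
  B vs C: [4 vs 6, 1 vs 5, 2 vs 5] → B does not strictly dominate C (column X: 4 ≤ 6)
  C vs A: [6 vs 1, 5 vs 5, 5 vs 7] → C does not strictly dominate A (column Y: 5 ≤ 5)
  C vs B: [6 vs 4, 5 vs 1, 5 vs 2] → C strictly dominates B
No single strategy strictly dominates all others → no strictly dominant strategy.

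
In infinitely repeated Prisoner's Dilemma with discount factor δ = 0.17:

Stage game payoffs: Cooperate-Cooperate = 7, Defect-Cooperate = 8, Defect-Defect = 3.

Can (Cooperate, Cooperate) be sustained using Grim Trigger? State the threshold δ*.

δ* = 0.2; since δ = 0.17 < 0.2, cooperation cannot be sustained

Work:
For Grim Trigger:
Cooperate forever: 7/(1-δ)
Defect then punished: 8 + 3·δ/(1-δ)
Need: 7/(1-δ) ≥ 8 + 3·δ/(1-δ)
Solving: δ ≥ (T-R)/(T-P) = (8-7)/(8-3) = 0.2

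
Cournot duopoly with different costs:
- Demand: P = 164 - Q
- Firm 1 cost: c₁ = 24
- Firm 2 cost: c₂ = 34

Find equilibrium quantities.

q₁* = 50.0, q₂* = 40.0

Work:
Reaction: q₁ = (164 - 24 - q₂)/2
Reaction: q₂ = (164 - 34 - q₁)/2
Solve simultaneously:
q₁* = (164 - 2×24 + 34)/3 = 50.0
q₂* = (164 - 2×34 + 24)/3 = 40.0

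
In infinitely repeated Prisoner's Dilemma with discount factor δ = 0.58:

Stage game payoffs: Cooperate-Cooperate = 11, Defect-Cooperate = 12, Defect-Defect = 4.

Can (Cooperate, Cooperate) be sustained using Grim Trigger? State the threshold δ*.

δ* = 0.125; since δ = 0.58 ≥ 0.125, cooperation can be sustained

Work:
For Grim Trigger:
Cooperate forever: 11/(1-δ)
Defect then punished: 12 + 4·δ/(1-δ)
Need: 11/(1-δ) ≥ 12 + 4·δ/(1-δ)
Solving: δ ≥ (T-R)/(T-P) = (12-11)/(12-4) = 0.125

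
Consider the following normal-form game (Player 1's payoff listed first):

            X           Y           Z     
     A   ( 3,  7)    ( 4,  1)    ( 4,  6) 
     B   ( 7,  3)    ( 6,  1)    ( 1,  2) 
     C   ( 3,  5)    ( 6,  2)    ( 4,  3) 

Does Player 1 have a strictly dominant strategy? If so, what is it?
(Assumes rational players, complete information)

No strictly dominant strategy exists for Player 1

Work:
A strategy strictly dominates another if it gives a strictly higher payoff against every opponent action. Compare each pair of P1's strategies column-by-column:
  A vs B: [3 vs 7, 4 vs 6, 4 vs 1] → A does not strictly dominate B (column X: 3 ≤ 7)
  A vs C: [3 vs 3, 4 vs 6, 4 vs 4] → A does not strictly dominate C (column X: 3 ≤ 3)
  B vs A: [7 vs 3, 6 vs 4, 1 vs 4] → B does not strictly dominate A (column Z: 1 ≤ 4)
  B vs C: [7 vs 3, 6 vs 6, 1 vs 4] → B does not strictly dominate C (column Y: 6 ≤ 6)
  C vs A: [3 vs 3, 6 vs 4, 4 vs 4] → C does not strictly dominate A (column X: 3 ≤ 3)
  C vs B: [3 vs 7, 6 vs 6, 4 vs 1] → C does not strictly dominate B (column X: 3 ≤ 7)
No single strategy strictly dominates all others → no strictly dominant strategy.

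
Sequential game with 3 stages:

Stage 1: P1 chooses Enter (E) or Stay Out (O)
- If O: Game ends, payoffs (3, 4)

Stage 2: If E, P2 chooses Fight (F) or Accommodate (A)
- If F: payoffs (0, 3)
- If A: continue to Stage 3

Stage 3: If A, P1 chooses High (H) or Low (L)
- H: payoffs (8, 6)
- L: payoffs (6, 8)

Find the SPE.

SPE: (E, A, H); Outcome (8, 6)

Work:
Stage 3: P1 chooses H (8 vs 6)
Stage 2: P2: F->3, A->6 (anticipating H). Choose A
Stage 1: P1: O->3, E->8 (anticipating A, H). Choose E
SPE path: E -> A -> H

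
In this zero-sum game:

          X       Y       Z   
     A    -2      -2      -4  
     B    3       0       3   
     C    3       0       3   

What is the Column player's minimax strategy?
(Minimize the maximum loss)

Column should play Y, value = 0

Work:
Column player minimizes Row's maximum payoff:
Column X: max payoff to Row = 3
Column Y: max payoff to Row = 0
Column Z: max payoff to Row = 3
Minimum is 0, achieved by column Y.
Minimax strategy: Y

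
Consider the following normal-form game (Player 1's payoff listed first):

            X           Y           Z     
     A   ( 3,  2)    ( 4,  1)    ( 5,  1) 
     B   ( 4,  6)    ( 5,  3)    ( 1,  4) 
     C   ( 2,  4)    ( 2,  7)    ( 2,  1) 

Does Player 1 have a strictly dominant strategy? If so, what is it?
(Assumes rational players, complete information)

No strictly dominant strategy exists for Player 1

Work:
A strategy strictly dominates another if it gives a strictly higher payoff against every opponent action. Compare each pair of P1's strategies column-by-column:
  A vs B: [3 vs 4, 4 vs 5, 5 vs 1] → A does not strictly dominate B (column X: 3 ≤ 4)
  A vs C: [3 vs 2, 4 vs 2, 5 vs 2] → A strictly dominates C
  B vs A: [4 vs 3, 5 vs 4, 1 vs 5] → B does not strictly dominate A (column Z: 1 ≤ 5)
  B vs C: [4 vs 2, 5 vs 2, 1 vs 2] → B does not strictly dominate C (column Z: 1 ≤ 2)
  C vs A: [2 vs 3, 2 vs 4, 2 vs 5] → C does not strictly dominate A (column X: 2 ≤ 3)
  C vs B: [2 vs 4, 2 vs 5, 2 vs 1] → C does not strictly dominate B (column X: 2 ≤ 4)
No single strategy strictly dominates all others → no strictly dominant strategy.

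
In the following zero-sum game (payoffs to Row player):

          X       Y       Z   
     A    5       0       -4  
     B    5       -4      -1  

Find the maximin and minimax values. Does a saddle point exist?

Maximin = -4, Minimax = -1, Saddle: False

Work:
Row minimums: [-4, -4] → maximin = -4
Column maximums: [5, 0, -1] → minimax = -1
No saddle point (maximin ≠ minimax). Mixed strategy needed.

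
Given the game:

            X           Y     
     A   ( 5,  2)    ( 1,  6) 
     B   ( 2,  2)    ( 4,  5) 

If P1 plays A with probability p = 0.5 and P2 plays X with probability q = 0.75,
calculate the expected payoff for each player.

E[P1] = 3.25, E[P2] = 2.875

Work:
E[P1] = p·q·π₁(A,X) + p·(1-q)·π₁(A,Y) + (1-p)·q·π₁(B,X) + (1-p)·(1-q)·π₁(B,Y)
= 0.5·0.75·5 + 0.5·0.25·1 + 0.5·0.75·2 + 0.5·0.25·4
= 3.25

E[P2] = 2.875 (similar calculation)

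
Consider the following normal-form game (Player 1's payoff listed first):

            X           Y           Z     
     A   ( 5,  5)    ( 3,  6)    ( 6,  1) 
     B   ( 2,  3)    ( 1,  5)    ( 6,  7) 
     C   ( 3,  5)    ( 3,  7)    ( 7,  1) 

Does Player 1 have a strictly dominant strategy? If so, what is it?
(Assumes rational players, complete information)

No strictly dominant strategy exists for Player 1

Work:
A strategy strictly dominates another if it gives a strictly higher payoff against every opponent action. Compare each pair of P1's strategies column-by-column:
  A vs B: [5 vs 2, 3 vs 1, 6 vs 6] → A does not strictly dominate B (column Z: 6 ≤ 6)
  A vs C: [5 vs 3, 3 vs 3, 6 vs 7] → A does not strictly dominate C (column Y: 3 ≤ 3)
  B vs A: [2 vs 5, 1 vs 3, 6 vs 6] → B does not strictly dominate A (column X: 2 ≤ 5)
  B vs C: [2 vs 3, 1 vs 3, 6 vs 7] → B does not strictly dominate C (column X: 2 ≤ 3)
  C vs A: [3 vs 5, 3 vs 3, 7 vs 6] → C does not strictly dominate A (column X: 3 ≤ 5)
  C vs B: [3 vs 2, 3 vs 1, 7 vs 6] → C strictly dominates B
No single strategy strictly dominates all others → no strictly dominant strategy.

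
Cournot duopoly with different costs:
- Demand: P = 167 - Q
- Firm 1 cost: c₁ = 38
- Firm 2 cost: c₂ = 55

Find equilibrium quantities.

q₁* = 48.67, q₂* = 31.67

Work:
Reaction: q₁ = (167 - 38 - q₂)/2
Reaction: q₂ = (167 - 55 - q₁)/2
Solve simultaneously:
q₁* = (167 - 2×38 + 55)/3 = 48.67
q₂* = (167 - 2×55 + 38)/3 = 31.67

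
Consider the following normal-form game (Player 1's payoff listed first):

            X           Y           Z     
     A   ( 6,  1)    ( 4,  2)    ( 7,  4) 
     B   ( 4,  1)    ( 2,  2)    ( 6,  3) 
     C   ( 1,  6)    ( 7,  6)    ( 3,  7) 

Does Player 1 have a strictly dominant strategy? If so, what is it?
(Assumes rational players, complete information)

No strictly dominant strategy exists for Player 1

Work:
A strategy strictly dominates another if it gives a strictly higher payoff against every opponent action. Compare each pair of P1's strategies column-by-column:
  A vs B: [6 vs 4, 4 vs 2, 7 vs 6] → A strictly dominates B
  A vs C: [6 vs 1, 4 vs 7, 7 vs 3] → A does not strictly dominate C (column Y: 4 ≤ 7)
  B vs A: [4 vs 6, 2 vs 4, 6 vs 7] → B does not strictly dominate A (column X: 4 ≤ 6)
  B vs C: [4 vs 1, 2 vs 7, 6 vs 3] → B does not strictly dominate C (column Y: 2 ≤ 7)
  C vs A: [1 vs 6, 7 vs 4, 3 vs 7] → C does not strictly dominate A (column X: 1 ≤ 6)
  C vs B: [1 vs 4, 7 vs 2, 3 vs 6] → C does not strictly dominate B (column X: 1 ≤ 4)
No single strategy strictly dominates all others → no strictly dominant strategy.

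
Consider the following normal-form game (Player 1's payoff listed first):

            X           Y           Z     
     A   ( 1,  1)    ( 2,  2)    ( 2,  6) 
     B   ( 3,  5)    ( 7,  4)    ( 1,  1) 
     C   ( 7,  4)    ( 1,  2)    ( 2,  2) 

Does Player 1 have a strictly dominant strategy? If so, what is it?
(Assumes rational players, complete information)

No strictly dominant strategy exists for Player 1

Work:
A strategy strictly dominates another if it gives a strictly higher payoff against every opponent action. Compare each pair of P1's strategies column-by-column:
  A vs B: [1 vs 3, 2 vs 7, 2 vs 1] → A does not strictly dominate B (column X: 1 ≤ 3)
  A vs C: [1 vs 7, 2 vs 1, 2 vs 2] → A does not strictly dominate C (column X: 1 ≤ 7)
  B vs A: [3 vs 1, 7 vs 2, 1 vs 2] → B does not strictly dominate A (column Z: 1 ≤ 2)
  B vs C: [3 vs 7, 7 vs 1, 1 vs 2] → B does not strictly dominate C (column X: 3 ≤ 7)
  C vs A: [7 vs 1, 1 vs 2, 2 vs 2] → C does not strictly dominate A (column Y: 1 ≤ 2)
  C vs B: [7 vs 3, 1 vs 7, 2 vs 1] → C does not strictly dominate B (column Y: 1 ≤ 7)
No single strategy strictly dominates all others → no strictly dominant strategy.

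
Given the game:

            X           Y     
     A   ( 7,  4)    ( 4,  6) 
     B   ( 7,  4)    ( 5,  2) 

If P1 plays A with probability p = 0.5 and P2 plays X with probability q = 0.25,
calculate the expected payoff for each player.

E[P1] = 5.125, E[P2] = 4.0

Work:
E[P1] = p·q·π₁(A,X) + p·(1-q)·π₁(A,Y) + (1-p)·q·π₁(B,X) + (1-p)·(1-q)·π₁(B,Y)
= 0.5·0.25·7 + 0.5·0.75·4 + 0.5·0.25·7 + 0.5·0.75·5
= 5.125

E[P2] = 4.0 (similar calculation)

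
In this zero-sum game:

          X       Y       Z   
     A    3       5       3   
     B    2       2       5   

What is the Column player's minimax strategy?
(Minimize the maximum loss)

Column should play X, value = 3

Work:
Column player minimizes Row's maximum payoff:
Column X: max payoff to Row = 3
Column Y: max payoff to Row = 5
Column Z: max payoff to Row = 5
Minimum is 3, achieved by column X.
Minimax strategy: X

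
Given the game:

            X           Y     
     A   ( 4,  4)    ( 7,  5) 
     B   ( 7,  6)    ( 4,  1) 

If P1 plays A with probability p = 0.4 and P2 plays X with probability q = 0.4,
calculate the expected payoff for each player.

E[P1] = 5.44, E[P2] = 3.64

Work:
E[P1] = p·q·π₁(A,X) + p·(1-q)·π₁(A,Y) + (1-p)·q·π₁(B,X) + (1-p)·(1-q)·π₁(B,Y)
= 0.4·0.4·4 + 0.4·0.6·7 + 0.6·0.4·7 + 0.6·0.6·4
= 5.44

E[P2] = 3.64 (similar calculation)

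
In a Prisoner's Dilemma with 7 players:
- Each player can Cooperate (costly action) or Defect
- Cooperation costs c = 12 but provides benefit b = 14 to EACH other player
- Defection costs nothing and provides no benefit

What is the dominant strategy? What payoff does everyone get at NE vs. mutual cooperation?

Dominant: Defect; NE payoff = 0; Coop payoff = 72

Work:
Defect dominates (saves cost c = 12, benefit to others is external)
NE: All defect → everyone gets 0
If all cooperate: each receives (6)×14 - 12 = 72
Social dilemma: 72 > 0 but NE gives 0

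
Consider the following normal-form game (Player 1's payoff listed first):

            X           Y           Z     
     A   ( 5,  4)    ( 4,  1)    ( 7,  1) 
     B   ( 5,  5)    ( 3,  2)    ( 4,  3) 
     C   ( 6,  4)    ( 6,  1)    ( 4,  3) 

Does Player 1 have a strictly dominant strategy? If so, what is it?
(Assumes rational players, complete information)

No strictly dominant strategy exists for Player 1

Work:
A strategy strictly dominates another if it gives a strictly higher payoff against every opponent action. Compare each pair of P1's strategies column-by-column:
  A vs B: [5 vs 5, 4 vs 3, 7 vs 4] → A does not strictly dominate B (column X: 5 ≤ 5)
  A vs C: [5 vs 6, 4 vs 6, 7 vs 4] → A does not strictly dominate C (column X: 5 ≤ 6)
  B vs A: [5 vs 5, 3 vs 4, 4 vs 7] → B does not strictly dominate A (column X: 5 ≤ 5)
  B vs C: [5 vs 6, 3 vs 6, 4 vs 4] → B does not strictly dominate C (column X: 5 ≤ 6)
  C vs A: [6 vs 5, 6 vs 4, 4 vs 7] → C does not strictly dominate A (column Z: 4 ≤ 7)
  C vs B: [6 vs 5, 6 vs 3, 4 vs 4] → C does not strictly dominate B (column Z: 4 ≤ 4)
No single strategy strictly dominates all others → no strictly dominant strategy.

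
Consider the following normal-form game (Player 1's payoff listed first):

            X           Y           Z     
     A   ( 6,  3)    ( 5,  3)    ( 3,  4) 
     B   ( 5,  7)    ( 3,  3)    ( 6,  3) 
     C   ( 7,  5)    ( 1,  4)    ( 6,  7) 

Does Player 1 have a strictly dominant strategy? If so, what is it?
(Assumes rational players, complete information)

No strictly dominant strategy exists for Player 1

Work:
A strategy strictly dominates another if it gives a strictly higher payoff against every opponent action. Compare each pair of P1's strategies column-by-column:
  A vs B: [6 vs 5, 5 vs 3, 3 vs 6] → A does not strictly dominate B (column Z: 3 ≤ 6)
  A vs C: [6 vs 7, 5 vs 1, 3 vs 6] → A does not strictly dominate C (column X: 6 ≤ 7)
  B vs A: [5 vs 6, 3 vs 5, 6 vs 3] → B does not strictly dominate A (column X: 5 ≤ 6)
  B vs C: [5 vs 7, 3 vs 1, 6 vs 6] → B does not strictly dominate C (column X: 5 ≤ 7)
  C vs A: [7 vs 6, 1 vs 5, 6 vs 3] → C does not strictly dominate A (column Y: 1 ≤ 5)
  C vs B: [7 vs 5, 1 vs 3, 6 vs 6] → C does not strictly dominate B (column Y: 1 ≤ 3)
No single strategy strictly dominates all others → no strictly dominant strategy.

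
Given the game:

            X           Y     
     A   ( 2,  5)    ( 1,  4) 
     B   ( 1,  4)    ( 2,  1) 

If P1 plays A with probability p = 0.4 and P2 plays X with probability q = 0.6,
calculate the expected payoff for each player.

E[P1] = 1.48, E[P2] = 3.52

Work:
E[P1] = p·q·π₁(A,X) + p·(1-q)·π₁(A,Y) + (1-p)·q·π₁(B,X) + (1-p)·(1-q)·π₁(B,Y)
= 0.4·0.6·2 + 0.4·0.4·1 + 0.6·0.6·1 + 0.6·0.4·2
= 1.48

E[P2] = 3.52 (similar calculation)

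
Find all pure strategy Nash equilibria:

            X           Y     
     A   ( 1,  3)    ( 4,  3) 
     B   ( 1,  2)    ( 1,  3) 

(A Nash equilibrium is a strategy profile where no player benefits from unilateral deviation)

Nash equilibrium: (A, X), (A, Y)

Work:
Best responses:
  P1 vs X: payoffs [1, 1] → best response A/B (payoff 1)
  P1 vs Y: payoffs [4, 1] → best response A (payoff 4)
  P2 vs A: payoffs [3, 3] → best response X/Y (payoff 3)
  P2 vs B: payoffs [2, 3] → best response Y (payoff 3)
Mutual best responses: (A,X), (A,Y) → Nash equilibria.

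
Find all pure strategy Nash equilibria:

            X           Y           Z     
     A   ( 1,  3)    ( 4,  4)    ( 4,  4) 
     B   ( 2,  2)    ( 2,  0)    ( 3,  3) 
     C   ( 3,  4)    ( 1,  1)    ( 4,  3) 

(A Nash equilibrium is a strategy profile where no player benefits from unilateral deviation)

Nash equilibrium: (A, Y), (A, Z), (C, X)

Work:
Best responses:
  P1 vs X: payoffs [1, 2, 3] → best response C (payoff 3)
  P1 vs Y: payoffs [4, 2, 1] → best response A (payoff 4)
  P1 vs Z: payoffs [4, 3, 4] → best response A/C (payoff 4)
  P2 vs A: payoffs [3, 4, 4] → best response Y/Z (payoff 4)
  P2 vs B: payoffs [2, 0, 3] → best response Z (payoff 3)
  P2 vs C: payoffs [4, 1, 3] → best response X (payoff 4)
Mutual best responses: (A,Y), (A,Z), (C,X) → Nash equilibria.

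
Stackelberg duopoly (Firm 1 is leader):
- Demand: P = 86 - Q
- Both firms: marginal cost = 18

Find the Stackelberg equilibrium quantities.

q₁* (leader) = 34.0, q₂* (follower) = 17.0

Work:
Follower's reaction: q₂ = (a - c - q₁)/2
Leader substitutes: π₁ = q₁·(a - q₁ - (a-c-q₁)/2 - c)
FOC: q₁* = (86 - 18)/2 = 34.00
Then: q₂* = (86 - 18 - 34.0)/2 = 17.00
Leader has first-mover advantage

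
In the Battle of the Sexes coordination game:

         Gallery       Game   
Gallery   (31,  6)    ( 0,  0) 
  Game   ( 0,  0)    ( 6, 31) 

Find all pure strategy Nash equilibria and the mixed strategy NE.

Pure NE: (Gallery, Gallery) and (Game, Game); Mixed NE: p = 0.8378, q = 0.1622

Work:
Check pure NE:
(Gallery, Gallery): (31, 6) - no unilateral deviation beneficial
(Game, Game): (6, 31) - no unilateral deviation beneficial
Mixed NE: P1 plays Gallery with p = 0.8378, P2 plays Gallery with q = 0.1622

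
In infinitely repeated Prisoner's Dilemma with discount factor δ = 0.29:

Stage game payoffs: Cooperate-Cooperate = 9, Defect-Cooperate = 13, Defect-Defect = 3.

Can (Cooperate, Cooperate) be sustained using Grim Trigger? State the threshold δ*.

δ* = 0.4; since δ = 0.29 < 0.4, cooperation cannot be sustained

Work:
For Grim Trigger:
Cooperate forever: 9/(1-δ)
Defect then punished: 13 + 3·δ/(1-δ)
Need: 9/(1-δ) ≥ 13 + 3·δ/(1-δ)
Solving: δ ≥ (T-R)/(T-P) = (13-9)/(13-3) = 0.4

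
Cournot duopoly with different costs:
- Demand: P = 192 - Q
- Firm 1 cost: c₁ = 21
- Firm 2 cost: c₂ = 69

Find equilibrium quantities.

q₁* = 73.0, q₂* = 25.0

Work:
Reaction: q₁ = (192 - 21 - q₂)/2
Reaction: q₂ = (192 - 69 - q₁)/2
Solve simultaneously:
q₁* = (192 - 2×21 + 69)/3 = 73.0
q₂* = (192 - 2×69 + 21)/3 = 25.0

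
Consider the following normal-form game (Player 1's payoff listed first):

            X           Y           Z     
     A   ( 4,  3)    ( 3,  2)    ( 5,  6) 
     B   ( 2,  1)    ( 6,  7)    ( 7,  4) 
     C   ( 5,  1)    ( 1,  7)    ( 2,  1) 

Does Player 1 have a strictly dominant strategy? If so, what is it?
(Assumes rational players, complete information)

No strictly dominant strategy exists for Player 1

Work:
A strategy strictly dominates another if it gives a strictly higher payoff against every opponent action. Compare each pair of P1's strategies column-by-column:
  A vs B: [4 vs 2, 3 vs 6, 5 vs 7] → A does not strictly dominate B (column Y: 3 ≤ 6)
  A vs C: [4 vs 5, 3 vs 1, 5 vs 2] → A does not strictly dominate C (column X: 4 ≤ 5)
  B vs A: [2 vs 4, 6 vs 3, 7 vs 5] → B does not strictly dominate A (column X: 2 ≤ 4)
  B vs C: [2 vs 5, 6 vs 1, 7 vs 2] → B does not strictly dominate C (column X: 2 ≤ 5)
  C vs A: [5 vs 4, 1 vs 3, 2 vs 5] → C does not strictly dominate A (column Y: 1 ≤ 3)
  C vs B: [5 vs 2, 1 vs 6, 2 vs 7] → C does not strictly dominate B (column Y: 1 ≤ 6)
No single strategy strictly dominates all others → no strictly dominant strategy.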